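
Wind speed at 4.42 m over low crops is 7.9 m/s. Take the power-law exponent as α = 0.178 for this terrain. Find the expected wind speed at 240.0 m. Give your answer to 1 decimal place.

Power-law profile: V₂ = V₁ · (z₂/z₁)^α
V₂ = 7.9 × (240.0/4.42)^0.178 = 7.9 × (54.2986)^0.178
    = 7.9 × 2.0361 = 16.0849 m/s

16.1 m/s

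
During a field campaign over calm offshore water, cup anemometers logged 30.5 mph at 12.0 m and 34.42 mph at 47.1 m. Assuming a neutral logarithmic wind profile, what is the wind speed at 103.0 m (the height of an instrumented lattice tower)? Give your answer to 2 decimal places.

Log law: V ∝ ln(z/z₀). From the pair, with r = V₁/V₂ = 0.88611,
ln z₀ = (ln z₁ − r·ln z₂)/(1 − r) = (2.4849 − 0.88611×3.8523)/0.11389 = -8.1540 → z₀ = 0.0002876 m
V₃ = V₁ · ln(z₃/z₀)/ln(z₁/z₀) = 30.5 × 12.7888/10.6389 = 36.6632 mph

36.66 mph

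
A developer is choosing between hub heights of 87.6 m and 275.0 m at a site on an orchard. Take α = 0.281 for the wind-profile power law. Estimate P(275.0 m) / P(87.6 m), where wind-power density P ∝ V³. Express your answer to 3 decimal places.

2.623

Speed ratio: V_B/V_A = (z_B/z_A)^α = (275.0/87.6)^0.281 = (3.1393)^0.281 = 1.37914
Power-density ratio: P_B/P_A = (V_B/V_A)³ = (1.37914)³ = 2.62317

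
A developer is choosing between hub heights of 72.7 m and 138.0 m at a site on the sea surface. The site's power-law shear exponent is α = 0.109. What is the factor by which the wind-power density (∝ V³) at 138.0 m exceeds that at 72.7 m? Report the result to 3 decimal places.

1.233

Speed ratio: V_B/V_A = (z_B/z_A)^α = (138.0/72.7)^0.109 = (1.8982)^0.109 = 1.07236
Power-density ratio: P_B/P_A = (V_B/V_A)³ = (1.07236)³ = 1.23316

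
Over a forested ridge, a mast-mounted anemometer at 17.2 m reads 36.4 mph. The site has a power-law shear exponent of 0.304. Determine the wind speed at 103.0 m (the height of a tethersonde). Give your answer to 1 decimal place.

62.7 mph

Power-law profile: V₂ = V₁ · (z₂/z₁)^α
V₂ = 36.4 × (103.0/17.2)^0.304 = 36.4 × (5.9884)^0.304
    = 36.4 × 1.7231 = 62.7196 mph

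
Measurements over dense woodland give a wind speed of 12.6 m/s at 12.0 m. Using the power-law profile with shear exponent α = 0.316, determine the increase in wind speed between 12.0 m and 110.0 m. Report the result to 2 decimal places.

Power law: V₂ = V₁ · (z₂/z₁)^α = 12.6 × (9.1667)^0.316 = 25.3764 m/s
ΔV = 25.3764 − 12.6 = 12.7764 m/s

12.78 m/s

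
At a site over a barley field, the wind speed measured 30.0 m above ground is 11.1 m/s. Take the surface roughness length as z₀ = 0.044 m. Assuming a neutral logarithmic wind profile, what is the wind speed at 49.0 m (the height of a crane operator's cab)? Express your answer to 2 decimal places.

Log law: V(z) ∝ ln(z/z₀), so V₂/V₁ = ln(z₂/z₀) / ln(z₁/z₀).
ln(49.0/0.044) = 7.0154, ln(30.0/0.044) = 6.5248
V₂ = 11.1 × 7.0154/6.5248 = 11.1 × 1.0752 = 11.9347 m/s

11.93 m/s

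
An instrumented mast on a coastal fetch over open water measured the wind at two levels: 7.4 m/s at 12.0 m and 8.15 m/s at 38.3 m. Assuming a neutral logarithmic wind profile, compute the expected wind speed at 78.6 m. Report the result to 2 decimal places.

Log law: V ∝ ln(z/z₀). From the pair, with r = V₁/V₂ = 0.90798,
ln z₀ = (ln z₁ − r·ln z₂)/(1 − r) = (2.4849 − 0.90798×3.6454)/0.09202 = -8.9658 → z₀ = 0.0001277 m
V₃ = V₁ · ln(z₃/z₀)/ln(z₁/z₀) = 7.4 × 13.3302/11.4507 = 8.6146 m/s

8.61 m/s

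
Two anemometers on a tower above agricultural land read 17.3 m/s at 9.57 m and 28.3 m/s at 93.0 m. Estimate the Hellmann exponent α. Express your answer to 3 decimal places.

α ≈ 0.216

Power law: V₂/V₁ = (z₂/z₁)^α ⇒ α = ln(V₂/V₁) / ln(z₂/z₁)
α = ln(28.3/17.3) / ln(93.0/9.57) = ln(1.6358) / ln(9.7179)
  = 0.49216 / 2.27397 = 0.21643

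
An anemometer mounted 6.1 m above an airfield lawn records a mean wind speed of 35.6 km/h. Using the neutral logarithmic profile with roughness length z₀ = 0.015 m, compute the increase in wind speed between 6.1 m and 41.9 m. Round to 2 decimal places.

Log law: V₂ = V₁ · ln(z₂/z₀)/ln(z₁/z₀) = 35.6 × 7.9350/6.0080 = 47.0183 km/h
ΔV = 47.0183 − 35.6 = 11.4183 km/h

11.42 km/h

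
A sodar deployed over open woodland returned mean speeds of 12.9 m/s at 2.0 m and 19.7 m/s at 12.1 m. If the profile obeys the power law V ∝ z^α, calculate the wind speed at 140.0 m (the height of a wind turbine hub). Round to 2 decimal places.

35.04 m/s

First find α: α = ln(V₂/V₁)/ln(z₂/z₁) = ln(19.7/12.9)/ln(12.1/2.0) = 0.42339/1.80006 = 0.2352
Extrapolate from 12.1 m to 140.0 m: V₃ = 19.7 × (140.0/12.1)^0.2352 = 19.7 × 1.7787 = 35.0409 m/s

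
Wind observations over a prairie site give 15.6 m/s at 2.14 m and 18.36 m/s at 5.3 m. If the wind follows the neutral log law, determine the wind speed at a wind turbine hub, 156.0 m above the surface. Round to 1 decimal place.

Log law: V ∝ ln(z/z₀). From the pair, with r = V₁/V₂ = 0.84967,
ln z₀ = (ln z₁ − r·ln z₂)/(1 − r) = (0.7608 − 0.84967×1.6677)/0.15033 = -4.3652 → z₀ = 0.01271 m
V₃ = V₁ · ln(z₃/z₀)/ln(z₁/z₀) = 15.6 × 9.4150/5.1260 = 28.6530 m/s

28.7 m/s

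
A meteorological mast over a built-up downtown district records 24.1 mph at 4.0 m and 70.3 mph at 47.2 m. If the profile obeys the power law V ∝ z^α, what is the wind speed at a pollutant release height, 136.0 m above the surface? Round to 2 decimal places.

First find α: α = ln(V₂/V₁)/ln(z₂/z₁) = ln(70.3/24.1)/ln(47.2/4.0) = 1.07056/2.46810 = 0.4338
Extrapolate from 47.2 m to 136.0 m: V₃ = 70.3 × (136.0/47.2)^0.4338 = 70.3 × 1.5825 = 111.2524 mph

111.25 mph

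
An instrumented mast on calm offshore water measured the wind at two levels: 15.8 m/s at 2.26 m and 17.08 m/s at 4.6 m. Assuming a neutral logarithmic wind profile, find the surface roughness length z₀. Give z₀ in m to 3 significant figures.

Log law: V(z) ∝ ln(z/z₀). With r = V₁/V₂ = 15.8/17.08 = 0.92506,
r · ln(z₂/z₀) = ln(z₁/z₀) ⇒ ln z₀ = (ln z₁ − r·ln z₂)/(1 − r)
ln z₀ = (0.81536 − 0.92506×1.52606) / 0.07494 = -7.9572
z₀ = exp(-7.9572) = 0.0003501 m

z₀ ≈ 0.000350 m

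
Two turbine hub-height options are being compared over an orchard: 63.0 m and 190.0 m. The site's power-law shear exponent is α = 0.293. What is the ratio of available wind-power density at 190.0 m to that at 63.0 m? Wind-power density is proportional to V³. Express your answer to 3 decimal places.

2.639

Speed ratio: V_B/V_A = (z_B/z_A)^α = (190.0/63.0)^0.293 = (3.0159)^0.293 = 1.38187
Power-density ratio: P_B/P_A = (V_B/V_A)³ = (1.38187)³ = 2.63879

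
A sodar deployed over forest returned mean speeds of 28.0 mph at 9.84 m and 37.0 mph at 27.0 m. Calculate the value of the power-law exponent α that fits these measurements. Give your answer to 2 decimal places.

Power law: V₂/V₁ = (z₂/z₁)^α ⇒ α = ln(V₂/V₁) / ln(z₂/z₁)
α = ln(37.0/28.0) / ln(27.0/9.84) = ln(1.3214) / ln(2.7439)
  = 0.27871 / 1.00938 = 0.27612

α ≈ 0.28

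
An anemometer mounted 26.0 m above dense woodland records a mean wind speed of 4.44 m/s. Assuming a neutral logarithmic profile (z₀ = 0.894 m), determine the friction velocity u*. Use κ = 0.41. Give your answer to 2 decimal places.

u* ≈ 0.54 m/s

Log law: V(z) = (u*/κ) · ln(z/z₀) ⇒ u* = κ · V / ln(z/z₀)
u* = 0.41 × 4.44 / ln(26.0/0.894) = 0.41 × 4.44 / 3.3701
   = 1.8204 / 3.3701 = 0.5402 m/s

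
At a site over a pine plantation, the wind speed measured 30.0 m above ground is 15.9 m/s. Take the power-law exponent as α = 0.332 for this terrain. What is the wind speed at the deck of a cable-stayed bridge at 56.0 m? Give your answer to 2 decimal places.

19.56 m/s

Power-law profile: V₂ = V₁ · (z₂/z₁)^α
V₂ = 15.9 × (56.0/30.0)^0.332 = 15.9 × (1.8667)^0.332
    = 15.9 × 1.2303 = 19.5610 m/s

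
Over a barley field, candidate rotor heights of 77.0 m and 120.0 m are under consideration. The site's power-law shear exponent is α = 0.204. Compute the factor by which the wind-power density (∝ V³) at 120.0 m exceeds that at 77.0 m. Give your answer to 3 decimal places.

1.312

Speed ratio: V_B/V_A = (z_B/z_A)^α = (120.0/77.0)^0.204 = (1.5584)^0.204 = 1.09473
Power-density ratio: P_B/P_A = (V_B/V_A)³ = (1.09473)³ = 1.31198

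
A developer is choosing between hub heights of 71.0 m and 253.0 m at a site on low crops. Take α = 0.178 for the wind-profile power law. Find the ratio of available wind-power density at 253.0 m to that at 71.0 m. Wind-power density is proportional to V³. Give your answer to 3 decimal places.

Speed ratio: V_B/V_A = (z_B/z_A)^α = (253.0/71.0)^0.178 = (3.5634)^0.178 = 1.25381
Power-density ratio: P_B/P_A = (V_B/V_A)³ = (1.25381)³ = 1.97104

1.971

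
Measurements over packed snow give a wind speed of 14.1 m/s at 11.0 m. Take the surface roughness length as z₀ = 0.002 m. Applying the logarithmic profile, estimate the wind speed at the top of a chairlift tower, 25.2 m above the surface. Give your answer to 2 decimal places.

Log law: V(z) ∝ ln(z/z₀), so V₂/V₁ = ln(z₂/z₀) / ln(z₁/z₀).
ln(25.2/0.002) = 9.4415, ln(11.0/0.002) = 8.6125
V₂ = 14.1 × 9.4415/8.6125 = 14.1 × 1.0962 = 15.4571 m/s

15.46 m/s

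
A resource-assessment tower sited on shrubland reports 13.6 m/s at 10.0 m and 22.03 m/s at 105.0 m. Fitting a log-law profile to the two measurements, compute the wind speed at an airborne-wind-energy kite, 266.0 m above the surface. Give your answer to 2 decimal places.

Log law: V ∝ ln(z/z₀). From the pair, with r = V₁/V₂ = 0.61734,
ln z₀ = (ln z₁ − r·ln z₂)/(1 − r) = (2.3026 − 0.61734×4.6540)/0.38266 = -1.4909 → z₀ = 0.2252 m
V₃ = V₁ · ln(z₃/z₀)/ln(z₁/z₀) = 13.6 × 7.0744/3.7934 = 25.3625 m/s

25.36 m/s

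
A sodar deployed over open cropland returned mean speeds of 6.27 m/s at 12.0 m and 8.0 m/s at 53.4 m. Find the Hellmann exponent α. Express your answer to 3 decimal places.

Power law: V₂/V₁ = (z₂/z₁)^α ⇒ α = ln(V₂/V₁) / ln(z₂/z₁)
α = ln(8.0/6.27) / ln(53.4/12.0) = ln(1.2759) / ln(4.4500)
  = 0.24367 / 1.49290 = 0.16322

α ≈ 0.163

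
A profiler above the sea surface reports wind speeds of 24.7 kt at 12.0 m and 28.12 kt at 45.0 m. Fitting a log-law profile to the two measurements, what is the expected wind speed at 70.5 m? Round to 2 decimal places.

29.28 kt

Log law: V ∝ ln(z/z₀). From the pair, with r = V₁/V₂ = 0.87838,
ln z₀ = (ln z₁ − r·ln z₂)/(1 − r) = (2.4849 − 0.87838×3.8067)/0.12162 = -7.0611 → z₀ = 0.0008578 m
V₃ = V₁ · ln(z₃/z₀)/ln(z₁/z₀) = 24.7 × 11.3167/9.5460 = 29.2816 kt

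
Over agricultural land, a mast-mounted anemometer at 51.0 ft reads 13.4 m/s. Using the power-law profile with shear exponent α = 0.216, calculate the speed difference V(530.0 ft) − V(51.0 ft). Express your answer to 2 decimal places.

Power law: V₂ = V₁ · (z₂/z₁)^α = 13.4 × (10.3922)^0.216 = 22.2184 m/s
ΔV = 22.2184 − 13.4 = 8.8184 m/s

8.82 m/s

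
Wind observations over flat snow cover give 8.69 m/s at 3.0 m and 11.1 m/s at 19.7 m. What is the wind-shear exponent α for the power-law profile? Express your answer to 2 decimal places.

Power law: V₂/V₁ = (z₂/z₁)^α ⇒ α = ln(V₂/V₁) / ln(z₂/z₁)
α = ln(11.1/8.69) / ln(19.7/3.0) = ln(1.2773) / ln(6.5667)
  = 0.24477 / 1.88201 = 0.13006

α ≈ 0.13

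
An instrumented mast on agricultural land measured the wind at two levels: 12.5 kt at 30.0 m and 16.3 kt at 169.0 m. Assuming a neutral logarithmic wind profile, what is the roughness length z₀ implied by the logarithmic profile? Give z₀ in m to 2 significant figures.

Log law: V(z) ∝ ln(z/z₀). With r = V₁/V₂ = 12.5/16.3 = 0.76687,
r · ln(z₂/z₀) = ln(z₁/z₀) ⇒ ln z₀ = (ln z₁ − r·ln z₂)/(1 − r)
ln z₀ = (3.40120 − 0.76687×5.12990) / 0.23313 = -2.2853
z₀ = exp(-2.2853) = 0.1017 m

z₀ ≈ 0.10 m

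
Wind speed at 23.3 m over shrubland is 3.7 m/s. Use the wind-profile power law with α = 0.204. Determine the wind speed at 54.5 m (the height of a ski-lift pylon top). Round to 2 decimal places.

Power-law profile: V₂ = V₁ · (z₂/z₁)^α
V₂ = 3.7 × (54.5/23.3)^0.204 = 3.7 × (2.3391)^0.204
    = 3.7 × 1.1893 = 4.4003 m/s

4.40 m/s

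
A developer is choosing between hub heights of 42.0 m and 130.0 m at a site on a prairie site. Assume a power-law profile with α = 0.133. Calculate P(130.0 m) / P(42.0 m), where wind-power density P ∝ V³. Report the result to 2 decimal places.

1.57

Speed ratio: V_B/V_A = (z_B/z_A)^α = (130.0/42.0)^0.133 = (3.0952)^0.133 = 1.16215
Power-density ratio: P_B/P_A = (V_B/V_A)³ = (1.16215)³ = 1.56959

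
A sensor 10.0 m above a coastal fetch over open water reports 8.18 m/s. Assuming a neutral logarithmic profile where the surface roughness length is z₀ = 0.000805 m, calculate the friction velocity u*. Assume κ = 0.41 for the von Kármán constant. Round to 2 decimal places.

Log law: V(z) = (u*/κ) · ln(z/z₀) ⇒ u* = κ · V / ln(z/z₀)
u* = 0.41 × 8.18 / ln(10.0/0.000805) = 0.41 × 8.18 / 9.4273
   = 3.3538 / 9.4273 = 0.3558 m/s

u* ≈ 0.36 m/s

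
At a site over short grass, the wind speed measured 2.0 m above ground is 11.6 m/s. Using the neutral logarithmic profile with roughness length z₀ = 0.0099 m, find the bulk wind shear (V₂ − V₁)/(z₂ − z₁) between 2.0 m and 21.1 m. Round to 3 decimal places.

Log law: V₂ = V₁ · ln(z₂/z₀)/ln(z₁/z₀) = 11.6 × 7.6645/5.3084 = 16.7487 m/s
ΔV/Δz = (16.7487 − 11.6)/(21.1 − 2.0) = 5.1487/19.1000 = 0.26956 m/s/m

0.270 m/s/m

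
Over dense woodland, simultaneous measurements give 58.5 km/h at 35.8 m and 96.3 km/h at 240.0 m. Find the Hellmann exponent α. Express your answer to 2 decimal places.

Power law: V₂/V₁ = (z₂/z₁)^α ⇒ α = ln(V₂/V₁) / ln(z₂/z₁)
α = ln(96.3/58.5) / ln(240.0/35.8) = ln(1.6462) / ln(6.7039)
  = 0.49844 / 1.90269 = 0.26197

α ≈ 0.26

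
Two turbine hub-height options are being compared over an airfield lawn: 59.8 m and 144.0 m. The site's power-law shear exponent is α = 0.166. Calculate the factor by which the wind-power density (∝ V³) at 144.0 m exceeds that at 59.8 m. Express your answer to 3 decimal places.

Speed ratio: V_B/V_A = (z_B/z_A)^α = (144.0/59.8)^0.166 = (2.4080)^0.166 = 1.15706
Power-density ratio: P_B/P_A = (V_B/V_A)³ = (1.15706)³ = 1.54906

1.549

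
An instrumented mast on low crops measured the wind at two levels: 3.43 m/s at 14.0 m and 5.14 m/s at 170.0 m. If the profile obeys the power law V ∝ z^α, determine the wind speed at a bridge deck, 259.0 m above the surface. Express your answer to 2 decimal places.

5.50 m/s

First find α: α = ln(V₂/V₁)/ln(z₂/z₁) = ln(5.14/3.43)/ln(170.0/14.0) = 0.40449/2.49674 = 0.1620
Extrapolate from 170.0 m to 259.0 m: V₃ = 5.14 × (259.0/170.0)^0.1620 = 5.14 × 1.0706 = 5.5028 m/s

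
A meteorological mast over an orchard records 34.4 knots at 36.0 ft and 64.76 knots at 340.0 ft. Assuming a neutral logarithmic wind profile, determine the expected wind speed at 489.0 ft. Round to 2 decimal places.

69.67 knots

Log law: V ∝ ln(z/z₀). From the pair, with r = V₁/V₂ = 0.53119,
ln z₀ = (ln z₁ − r·ln z₂)/(1 − r) = (3.5835 − 0.53119×5.8289)/0.46881 = 1.0393 → z₀ = 2.827 ft
V₃ = V₁ · ln(z₃/z₀)/ln(z₁/z₀) = 34.4 × 5.1531/2.5442 = 69.6737 knots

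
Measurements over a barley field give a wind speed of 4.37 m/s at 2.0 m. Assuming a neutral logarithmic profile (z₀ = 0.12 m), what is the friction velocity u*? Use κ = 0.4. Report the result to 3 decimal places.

u* ≈ 0.621 m/s

Log law: V(z) = (u*/κ) · ln(z/z₀) ⇒ u* = κ · V / ln(z/z₀)
u* = 0.4 × 4.37 / ln(2.0/0.12) = 0.4 × 4.37 / 2.8134
   = 1.7480 / 2.8134 = 0.6213 m/s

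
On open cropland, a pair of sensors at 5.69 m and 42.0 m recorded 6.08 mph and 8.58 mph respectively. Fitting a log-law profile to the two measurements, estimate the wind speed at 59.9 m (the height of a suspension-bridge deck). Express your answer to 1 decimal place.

Log law: V ∝ ln(z/z₀). From the pair, with r = V₁/V₂ = 0.70862,
ln z₀ = (ln z₁ − r·ln z₂)/(1 − r) = (1.7387 − 0.70862×3.7377)/0.29138 = -3.1228 → z₀ = 0.04404 m
V₃ = V₁ · ln(z₃/z₀)/ln(z₁/z₀) = 6.08 × 7.2154/4.8615 = 9.0240 mph

9.0 mph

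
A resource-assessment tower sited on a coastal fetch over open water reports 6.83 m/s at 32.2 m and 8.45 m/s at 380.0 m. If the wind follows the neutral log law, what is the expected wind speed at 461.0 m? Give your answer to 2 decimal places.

Log law: V ∝ ln(z/z₀). From the pair, with r = V₁/V₂ = 0.80828,
ln z₀ = (ln z₁ − r·ln z₂)/(1 − r) = (3.4720 − 0.80828×5.9402)/0.19172 = -6.9341 → z₀ = 0.0009740 m
V₃ = V₁ · ln(z₃/z₀)/ln(z₁/z₀) = 6.83 × 13.0675/10.4061 = 8.5768 m/s

8.58 m/s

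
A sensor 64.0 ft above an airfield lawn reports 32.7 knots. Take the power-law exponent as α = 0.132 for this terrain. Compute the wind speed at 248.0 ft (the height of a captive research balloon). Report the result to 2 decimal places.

39.10 knots

Power-law profile: V₂ = V₁ · (z₂/z₁)^α
V₂ = 32.7 × (248.0/64.0)^0.132 = 32.7 × (3.8750)^0.132
    = 32.7 × 1.1958 = 39.1021 knots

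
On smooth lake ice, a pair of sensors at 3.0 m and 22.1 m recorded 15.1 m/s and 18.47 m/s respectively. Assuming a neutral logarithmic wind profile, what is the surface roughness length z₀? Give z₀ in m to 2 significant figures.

Log law: V(z) ∝ ln(z/z₀). With r = V₁/V₂ = 15.1/18.47 = 0.81754,
r · ln(z₂/z₀) = ln(z₁/z₀) ⇒ ln z₀ = (ln z₁ − r·ln z₂)/(1 − r)
ln z₀ = (1.09861 − 0.81754×3.09558) / 0.18246 = -7.8492
z₀ = exp(-7.8492) = 0.0003901 m

z₀ ≈ 0.00039 m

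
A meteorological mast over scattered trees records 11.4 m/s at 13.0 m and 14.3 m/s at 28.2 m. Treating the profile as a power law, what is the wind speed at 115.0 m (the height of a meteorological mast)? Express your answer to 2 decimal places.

First find α: α = ln(V₂/V₁)/ln(z₂/z₁) = ln(14.3/11.4)/ln(28.2/13.0) = 0.22665/0.77437 = 0.2927
Extrapolate from 28.2 m to 115.0 m: V₃ = 14.3 × (115.0/28.2)^0.2927 = 14.3 × 1.5089 = 21.5777 m/s

21.58 m/s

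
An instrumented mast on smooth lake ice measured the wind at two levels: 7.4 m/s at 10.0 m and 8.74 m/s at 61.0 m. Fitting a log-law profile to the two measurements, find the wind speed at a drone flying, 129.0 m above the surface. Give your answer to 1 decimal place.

Log law: V ∝ ln(z/z₀). From the pair, with r = V₁/V₂ = 0.84668,
ln z₀ = (ln z₁ − r·ln z₂)/(1 − r) = (2.3026 − 0.84668×4.1109)/0.15332 = -7.6835 → z₀ = 0.0004604 m
V₃ = V₁ · ln(z₃/z₀)/ln(z₁/z₀) = 7.4 × 12.5433/9.9861 = 9.2950 m/s

9.3 m/s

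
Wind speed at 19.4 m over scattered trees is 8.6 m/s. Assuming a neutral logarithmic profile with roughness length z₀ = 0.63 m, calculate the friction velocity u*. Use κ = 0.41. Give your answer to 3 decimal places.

Log law: V(z) = (u*/κ) · ln(z/z₀) ⇒ u* = κ · V / ln(z/z₀)
u* = 0.41 × 8.6 / ln(19.4/0.63) = 0.41 × 8.6 / 3.4273
   = 3.5260 / 3.4273 = 1.0288 m/s

u* ≈ 1.029 m/s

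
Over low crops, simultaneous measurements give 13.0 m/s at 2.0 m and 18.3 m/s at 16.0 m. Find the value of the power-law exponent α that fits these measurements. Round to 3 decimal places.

α ≈ 0.164

Power law: V₂/V₁ = (z₂/z₁)^α ⇒ α = ln(V₂/V₁) / ln(z₂/z₁)
α = ln(18.3/13.0) / ln(16.0/2.0) = ln(1.4077) / ln(8.0000)
  = 0.34195 / 2.07944 = 0.16444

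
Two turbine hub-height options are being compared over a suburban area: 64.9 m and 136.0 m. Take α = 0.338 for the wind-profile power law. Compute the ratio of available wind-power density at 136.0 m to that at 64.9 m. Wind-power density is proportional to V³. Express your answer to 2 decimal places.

2.12

Speed ratio: V_B/V_A = (z_B/z_A)^α = (136.0/64.9)^0.338 = (2.0955)^0.338 = 1.28410
Power-density ratio: P_B/P_A = (V_B/V_A)³ = (1.28410)³ = 2.11735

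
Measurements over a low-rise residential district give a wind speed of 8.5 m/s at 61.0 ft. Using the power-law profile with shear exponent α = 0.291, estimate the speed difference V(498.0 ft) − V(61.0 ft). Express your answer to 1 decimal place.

Power law: V₂ = V₁ · (z₂/z₁)^α = 8.5 × (8.1639)^0.291 = 15.6596 m/s
ΔV = 15.6596 − 8.5 = 7.1596 m/s

7.2 m/s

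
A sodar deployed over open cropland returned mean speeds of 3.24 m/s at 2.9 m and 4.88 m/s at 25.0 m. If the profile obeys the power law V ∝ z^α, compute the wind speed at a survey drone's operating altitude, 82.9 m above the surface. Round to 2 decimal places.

6.13 m/s

First find α: α = ln(V₂/V₁)/ln(z₂/z₁) = ln(4.88/3.24)/ln(25.0/2.9) = 0.40957/2.15417 = 0.1901
Extrapolate from 25.0 m to 82.9 m: V₃ = 4.88 × (82.9/25.0)^0.1901 = 4.88 × 1.2560 = 6.1292 m/s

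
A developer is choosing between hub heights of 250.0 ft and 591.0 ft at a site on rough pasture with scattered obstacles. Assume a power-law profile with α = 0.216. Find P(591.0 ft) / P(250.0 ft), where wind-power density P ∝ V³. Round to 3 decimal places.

Speed ratio: V_B/V_A = (z_B/z_A)^α = (591.0/250.0)^0.216 = (2.3640)^0.216 = 1.20423
Power-density ratio: P_B/P_A = (V_B/V_A)³ = (1.20423)³ = 1.74632

1.746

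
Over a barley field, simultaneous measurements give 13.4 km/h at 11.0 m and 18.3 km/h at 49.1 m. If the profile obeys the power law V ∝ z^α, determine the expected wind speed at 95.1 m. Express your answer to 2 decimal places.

First find α: α = ln(V₂/V₁)/ln(z₂/z₁) = ln(18.3/13.4)/ln(49.1/11.0) = 0.31165/1.49596 = 0.2083
Extrapolate from 49.1 m to 95.1 m: V₃ = 18.3 × (95.1/49.1)^0.2083 = 18.3 × 1.1477 = 21.0020 km/h

21.00 km/h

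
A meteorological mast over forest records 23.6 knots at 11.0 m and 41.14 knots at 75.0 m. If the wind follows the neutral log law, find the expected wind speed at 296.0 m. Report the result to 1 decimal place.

53.7 knots

Log law: V ∝ ln(z/z₀). From the pair, with r = V₁/V₂ = 0.57365,
ln z₀ = (ln z₁ − r·ln z₂)/(1 − r) = (2.3979 − 0.57365×4.3175)/0.42635 = -0.1849 → z₀ = 0.8312 m
V₃ = V₁ · ln(z₃/z₀)/ln(z₁/z₀) = 23.6 × 5.8753/2.5828 = 53.6844 knots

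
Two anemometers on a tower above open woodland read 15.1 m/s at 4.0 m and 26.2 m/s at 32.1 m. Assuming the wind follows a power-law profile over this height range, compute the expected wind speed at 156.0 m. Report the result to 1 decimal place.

First find α: α = ln(V₂/V₁)/ln(z₂/z₁) = ln(26.2/15.1)/ln(32.1/4.0) = 0.55106/2.08256 = 0.2646
Extrapolate from 32.1 m to 156.0 m: V₃ = 26.2 × (156.0/32.1)^0.2646 = 26.2 × 1.5194 = 39.8095 m/s

39.8 m/s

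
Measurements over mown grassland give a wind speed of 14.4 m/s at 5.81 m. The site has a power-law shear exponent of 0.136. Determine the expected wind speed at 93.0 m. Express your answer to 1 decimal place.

Power-law profile: V₂ = V₁ · (z₂/z₁)^α
V₂ = 14.4 × (93.0/5.81)^0.136 = 14.4 × (16.0069)^0.136
    = 14.4 × 1.4581 = 20.9966 m/s

21.0 m/s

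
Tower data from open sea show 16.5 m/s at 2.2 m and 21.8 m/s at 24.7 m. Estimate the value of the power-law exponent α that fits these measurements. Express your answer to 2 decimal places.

α ≈ 0.12

Power law: V₂/V₁ = (z₂/z₁)^α ⇒ α = ln(V₂/V₁) / ln(z₂/z₁)
α = ln(21.8/16.5) / ln(24.7/2.2) = ln(1.3212) / ln(11.2273)
  = 0.27855 / 2.41835 = 0.11518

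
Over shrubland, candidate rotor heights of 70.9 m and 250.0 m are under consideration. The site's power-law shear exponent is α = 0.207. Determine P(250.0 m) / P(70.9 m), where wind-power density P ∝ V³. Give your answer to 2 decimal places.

2.19

Speed ratio: V_B/V_A = (z_B/z_A)^α = (250.0/70.9)^0.207 = (3.5261)^0.207 = 1.29805
Power-density ratio: P_B/P_A = (V_B/V_A)³ = (1.29805)³ = 2.18710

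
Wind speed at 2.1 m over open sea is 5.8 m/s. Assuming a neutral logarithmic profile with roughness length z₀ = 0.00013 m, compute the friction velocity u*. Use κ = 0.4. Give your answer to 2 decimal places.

Log law: V(z) = (u*/κ) · ln(z/z₀) ⇒ u* = κ · V / ln(z/z₀)
u* = 0.4 × 5.8 / ln(2.1/0.00013) = 0.4 × 5.8 / 9.6899
   = 2.3200 / 9.6899 = 0.2394 m/s

u* ≈ 0.24 m/s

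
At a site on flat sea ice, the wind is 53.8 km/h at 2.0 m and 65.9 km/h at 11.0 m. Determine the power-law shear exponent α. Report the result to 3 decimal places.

α ≈ 0.119

Power law: V₂/V₁ = (z₂/z₁)^α ⇒ α = ln(V₂/V₁) / ln(z₂/z₁)
α = ln(65.9/53.8) / ln(11.0/2.0) = ln(1.2249) / ln(5.5000)
  = 0.20286 / 1.70475 = 0.11900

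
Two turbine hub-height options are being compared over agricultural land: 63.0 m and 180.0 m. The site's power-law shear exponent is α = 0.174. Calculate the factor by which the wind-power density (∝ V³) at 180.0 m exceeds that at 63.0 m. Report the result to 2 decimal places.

Speed ratio: V_B/V_A = (z_B/z_A)^α = (180.0/63.0)^0.174 = (2.8571)^0.174 = 1.20042
Power-density ratio: P_B/P_A = (V_B/V_A)³ = (1.20042)³ = 1.72980

1.73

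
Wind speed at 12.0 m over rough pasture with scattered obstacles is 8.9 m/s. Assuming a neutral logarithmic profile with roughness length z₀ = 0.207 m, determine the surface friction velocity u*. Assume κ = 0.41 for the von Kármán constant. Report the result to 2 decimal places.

Log law: V(z) = (u*/κ) · ln(z/z₀) ⇒ u* = κ · V / ln(z/z₀)
u* = 0.41 × 8.9 / ln(12.0/0.207) = 0.41 × 8.9 / 4.0599
   = 3.6490 / 4.0599 = 0.8988 m/s

u* ≈ 0.90 m/s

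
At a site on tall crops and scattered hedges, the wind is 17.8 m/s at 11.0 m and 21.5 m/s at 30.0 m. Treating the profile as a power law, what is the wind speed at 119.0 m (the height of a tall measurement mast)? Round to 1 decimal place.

First find α: α = ln(V₂/V₁)/ln(z₂/z₁) = ln(21.5/17.8)/ln(30.0/11.0) = 0.18885/1.00330 = 0.1882
Extrapolate from 30.0 m to 119.0 m: V₃ = 21.5 × (119.0/30.0)^0.1882 = 21.5 × 1.2961 = 27.8665 m/s

27.9 m/s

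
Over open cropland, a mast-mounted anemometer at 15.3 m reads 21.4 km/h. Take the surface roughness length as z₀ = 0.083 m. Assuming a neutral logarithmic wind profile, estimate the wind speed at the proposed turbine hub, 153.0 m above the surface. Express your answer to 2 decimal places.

30.85 km/h

Log law: V(z) ∝ ln(z/z₀), so V₂/V₁ = ln(z₂/z₀) / ln(z₁/z₀).
ln(153.0/0.083) = 7.5194, ln(15.3/0.083) = 5.2168
V₂ = 21.4 × 7.5194/5.2168 = 21.4 × 1.4414 = 30.8456 km/h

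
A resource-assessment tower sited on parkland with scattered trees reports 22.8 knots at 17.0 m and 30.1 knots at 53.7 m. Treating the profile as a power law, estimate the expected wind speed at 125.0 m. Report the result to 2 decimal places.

36.91 knots

First find α: α = ln(V₂/V₁)/ln(z₂/z₁) = ln(30.1/22.8)/ln(53.7/17.0) = 0.27776/1.15020 = 0.2415
Extrapolate from 53.7 m to 125.0 m: V₃ = 30.1 × (125.0/53.7)^0.2415 = 30.1 × 1.2263 = 36.9129 knots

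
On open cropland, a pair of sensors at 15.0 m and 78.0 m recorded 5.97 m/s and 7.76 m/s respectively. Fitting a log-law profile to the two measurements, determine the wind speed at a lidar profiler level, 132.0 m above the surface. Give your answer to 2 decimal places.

Log law: V ∝ ln(z/z₀). From the pair, with r = V₁/V₂ = 0.76933,
ln z₀ = (ln z₁ − r·ln z₂)/(1 − r) = (2.7081 − 0.76933×4.3567)/0.23067 = -2.7905 → z₀ = 0.06139 m
V₃ = V₁ · ln(z₃/z₀)/ln(z₁/z₀) = 5.97 × 7.6734/5.4986 = 8.3312 m/s

8.33 m/s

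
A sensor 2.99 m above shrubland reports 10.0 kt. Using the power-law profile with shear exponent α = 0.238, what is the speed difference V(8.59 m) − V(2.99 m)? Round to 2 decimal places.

2.86 kt

Power law: V₂ = V₁ · (z₂/z₁)^α = 10.0 × (2.8729)^0.238 = 12.8553 kt
ΔV = 12.8553 − 10.0 = 2.8553 kt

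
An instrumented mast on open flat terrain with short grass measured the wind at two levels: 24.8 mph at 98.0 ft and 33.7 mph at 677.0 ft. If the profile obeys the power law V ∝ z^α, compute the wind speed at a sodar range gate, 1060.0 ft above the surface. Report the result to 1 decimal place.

36.2 mph

First find α: α = ln(V₂/V₁)/ln(z₂/z₁) = ln(33.7/24.8)/ln(677.0/98.0) = 0.30665/1.93270 = 0.1587
Extrapolate from 677.0 ft to 1060.0 ft: V₃ = 33.7 × (1060.0/677.0)^0.1587 = 33.7 × 1.0737 = 36.1847 mph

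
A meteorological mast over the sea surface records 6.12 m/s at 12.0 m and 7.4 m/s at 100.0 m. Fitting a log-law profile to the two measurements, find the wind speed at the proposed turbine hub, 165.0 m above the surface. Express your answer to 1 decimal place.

7.7 m/s

Log law: V ∝ ln(z/z₀). From the pair, with r = V₁/V₂ = 0.82703,
ln z₀ = (ln z₁ − r·ln z₂)/(1 − r) = (2.4849 − 0.82703×4.6052)/0.17297 = -7.6526 → z₀ = 0.0004748 m
V₃ = V₁ · ln(z₃/z₀)/ln(z₁/z₀) = 6.12 × 12.7585/10.1375 = 7.7023 m/s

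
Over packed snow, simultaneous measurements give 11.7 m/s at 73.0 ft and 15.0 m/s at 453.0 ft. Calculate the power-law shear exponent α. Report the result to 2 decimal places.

α ≈ 0.14

Power law: V₂/V₁ = (z₂/z₁)^α ⇒ α = ln(V₂/V₁) / ln(z₂/z₁)
α = ln(15.0/11.7) / ln(453.0/73.0) = ln(1.2821) / ln(6.2055)
  = 0.24846 / 1.82543 = 0.13611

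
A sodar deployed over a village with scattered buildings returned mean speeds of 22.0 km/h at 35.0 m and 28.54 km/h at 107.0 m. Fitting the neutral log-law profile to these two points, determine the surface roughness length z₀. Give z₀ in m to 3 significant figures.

z₀ ≈ 0.816 m

Log law: V(z) ∝ ln(z/z₀). With r = V₁/V₂ = 22.0/28.54 = 0.77085,
r · ln(z₂/z₀) = ln(z₁/z₀) ⇒ ln z₀ = (ln z₁ − r·ln z₂)/(1 − r)
ln z₀ = (3.55535 − 0.77085×4.67283) / 0.22915 = -0.2038
z₀ = exp(-0.2038) = 0.8157 m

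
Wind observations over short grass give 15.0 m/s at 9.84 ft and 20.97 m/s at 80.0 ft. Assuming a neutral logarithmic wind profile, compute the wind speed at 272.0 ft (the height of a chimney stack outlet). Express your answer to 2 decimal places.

Log law: V ∝ ln(z/z₀). From the pair, with r = V₁/V₂ = 0.71531,
ln z₀ = (ln z₁ − r·ln z₂)/(1 − r) = (2.2865 − 0.71531×4.3820)/0.28469 = -2.9788 → z₀ = 0.05085 ft
V₃ = V₁ · ln(z₃/z₀)/ln(z₁/z₀) = 15.0 × 8.5846/5.2653 = 24.4564 m/s

24.46 m/s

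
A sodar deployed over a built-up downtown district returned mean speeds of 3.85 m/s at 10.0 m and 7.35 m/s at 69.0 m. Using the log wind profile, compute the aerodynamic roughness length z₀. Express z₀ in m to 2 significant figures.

z₀ ≈ 1.2 m

Log law: V(z) ∝ ln(z/z₀). With r = V₁/V₂ = 3.85/7.35 = 0.52381,
r · ln(z₂/z₀) = ln(z₁/z₀) ⇒ ln z₀ = (ln z₁ − r·ln z₂)/(1 − r)
ln z₀ = (2.30259 − 0.52381×4.23411) / 0.47619 = 0.1779
z₀ = exp(0.1779) = 1.195 m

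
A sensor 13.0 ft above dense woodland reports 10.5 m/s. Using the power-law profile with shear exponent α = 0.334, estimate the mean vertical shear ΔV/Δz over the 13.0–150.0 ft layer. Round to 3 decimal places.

Power law: V₂ = V₁ · (z₂/z₁)^α = 10.5 × (11.5385)^0.334 = 23.7655 m/s
ΔV/Δz = (23.7655 − 10.5)/(150.0 − 13.0) = 13.2655/137.0000 = 0.09683 m/s/ft

0.097 m/s/ft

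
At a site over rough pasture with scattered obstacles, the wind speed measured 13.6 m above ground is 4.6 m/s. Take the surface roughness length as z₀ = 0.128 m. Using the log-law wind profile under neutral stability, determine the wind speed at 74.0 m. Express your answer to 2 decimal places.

6.27 m/s

Log law: V(z) ∝ ln(z/z₀), so V₂/V₁ = ln(z₂/z₀) / ln(z₁/z₀).
ln(74.0/0.128) = 6.3598, ln(13.6/0.128) = 4.6658
V₂ = 4.6 × 6.3598/4.6658 = 4.6 × 1.3631 = 6.2701 m/s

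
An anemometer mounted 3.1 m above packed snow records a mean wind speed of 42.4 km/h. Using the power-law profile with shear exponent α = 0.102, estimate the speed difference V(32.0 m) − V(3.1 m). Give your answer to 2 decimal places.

Power law: V₂ = V₁ · (z₂/z₁)^α = 42.4 × (10.3226)^0.102 = 53.7988 km/h
ΔV = 53.7988 − 42.4 = 11.3988 km/h

11.40 km/h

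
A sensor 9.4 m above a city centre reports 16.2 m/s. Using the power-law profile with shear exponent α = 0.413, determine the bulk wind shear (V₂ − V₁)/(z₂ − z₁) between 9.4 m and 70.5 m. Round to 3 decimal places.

Power law: V₂ = V₁ · (z₂/z₁)^α = 16.2 × (7.5000)^0.413 = 37.2319 m/s
ΔV/Δz = (37.2319 − 16.2)/(70.5 − 9.4) = 21.0319/61.1000 = 0.34422 m/s/m

0.344 m/s/m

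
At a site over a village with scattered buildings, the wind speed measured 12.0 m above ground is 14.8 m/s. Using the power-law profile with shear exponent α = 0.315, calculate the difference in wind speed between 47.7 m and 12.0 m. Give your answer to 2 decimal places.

8.06 m/s

Power law: V₂ = V₁ · (z₂/z₁)^α = 14.8 × (3.9750)^0.315 = 22.8588 m/s
ΔV = 22.8588 − 14.8 = 8.0588 m/s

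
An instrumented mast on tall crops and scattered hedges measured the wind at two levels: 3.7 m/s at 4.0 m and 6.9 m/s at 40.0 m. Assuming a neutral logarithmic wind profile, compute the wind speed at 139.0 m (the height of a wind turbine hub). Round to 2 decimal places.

Log law: V ∝ ln(z/z₀). From the pair, with r = V₁/V₂ = 0.53623,
ln z₀ = (ln z₁ − r·ln z₂)/(1 − r) = (1.3863 − 0.53623×3.6889)/0.46377 = -1.2761 → z₀ = 0.2791 m
V₃ = V₁ · ln(z₃/z₀)/ln(z₁/z₀) = 3.7 × 6.2105/2.6624 = 8.6311 m/s

8.63 m/s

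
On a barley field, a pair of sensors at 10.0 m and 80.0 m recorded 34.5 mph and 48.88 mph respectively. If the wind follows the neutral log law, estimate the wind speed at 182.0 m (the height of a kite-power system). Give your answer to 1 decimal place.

Log law: V ∝ ln(z/z₀). From the pair, with r = V₁/V₂ = 0.70581,
ln z₀ = (ln z₁ − r·ln z₂)/(1 − r) = (2.3026 − 0.70581×4.3820)/0.29419 = -2.6863 → z₀ = 0.06813 m
V₃ = V₁ · ln(z₃/z₀)/ln(z₁/z₀) = 34.5 × 7.8903/4.9889 = 54.5643 mph

54.6 mph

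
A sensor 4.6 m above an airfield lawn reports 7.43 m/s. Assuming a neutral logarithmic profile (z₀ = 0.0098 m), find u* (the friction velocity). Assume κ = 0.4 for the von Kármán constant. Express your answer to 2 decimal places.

u* ≈ 0.48 m/s

Log law: V(z) = (u*/κ) · ln(z/z₀) ⇒ u* = κ · V / ln(z/z₀)
u* = 0.4 × 7.43 / ln(4.6/0.0098) = 0.4 × 7.43 / 6.1514
   = 2.9720 / 6.1514 = 0.4831 m/s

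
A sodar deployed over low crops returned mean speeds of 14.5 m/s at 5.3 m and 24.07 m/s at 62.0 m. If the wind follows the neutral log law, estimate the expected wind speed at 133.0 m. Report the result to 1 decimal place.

Log law: V ∝ ln(z/z₀). From the pair, with r = V₁/V₂ = 0.60241,
ln z₀ = (ln z₁ − r·ln z₂)/(1 − r) = (1.6677 − 0.60241×4.1271)/0.39759 = -2.0587 → z₀ = 0.1276 m
V₃ = V₁ · ln(z₃/z₀)/ln(z₁/z₀) = 14.5 × 6.9490/3.7264 = 27.0398 m/s

27.0 m/s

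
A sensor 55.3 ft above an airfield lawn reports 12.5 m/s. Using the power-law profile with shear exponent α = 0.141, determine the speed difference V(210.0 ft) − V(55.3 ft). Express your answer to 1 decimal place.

2.6 m/s

Power law: V₂ = V₁ · (z₂/z₁)^α = 12.5 × (3.7975)^0.141 = 15.0875 m/s
ΔV = 15.0875 − 12.5 = 2.5875 m/s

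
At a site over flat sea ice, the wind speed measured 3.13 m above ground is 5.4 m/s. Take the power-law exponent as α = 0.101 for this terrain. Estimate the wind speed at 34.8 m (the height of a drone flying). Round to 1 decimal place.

6.9 m/s

Power-law profile: V₂ = V₁ · (z₂/z₁)^α
V₂ = 5.4 × (34.8/3.13)^0.101 = 5.4 × (11.1182)^0.101
    = 5.4 × 1.2754 = 6.8872 m/s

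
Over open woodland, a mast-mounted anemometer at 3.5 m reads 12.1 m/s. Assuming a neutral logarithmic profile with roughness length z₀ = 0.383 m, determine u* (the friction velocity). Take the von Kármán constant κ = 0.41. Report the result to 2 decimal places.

Log law: V(z) = (u*/κ) · ln(z/z₀) ⇒ u* = κ · V / ln(z/z₀)
u* = 0.41 × 12.1 / ln(3.5/0.383) = 0.41 × 12.1 / 2.2125
   = 4.9610 / 2.2125 = 2.2423 m/s

u* ≈ 2.24 m/s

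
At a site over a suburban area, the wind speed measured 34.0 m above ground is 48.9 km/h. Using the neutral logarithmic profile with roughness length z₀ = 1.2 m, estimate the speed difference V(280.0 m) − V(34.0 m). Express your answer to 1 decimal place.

30.8 km/h

Log law: V₂ = V₁ · ln(z₂/z₀)/ln(z₁/z₀) = 48.9 × 5.4525/3.3440 = 79.7316 km/h
ΔV = 79.7316 − 48.9 = 30.8316 km/h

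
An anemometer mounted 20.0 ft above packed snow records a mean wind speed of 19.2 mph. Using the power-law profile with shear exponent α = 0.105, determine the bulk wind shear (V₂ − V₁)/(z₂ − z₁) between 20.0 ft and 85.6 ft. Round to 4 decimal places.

0.0483 mph/ft

Power law: V₂ = V₁ · (z₂/z₁)^α = 19.2 × (4.2800)^0.105 = 22.3667 mph
ΔV/Δz = (22.3667 − 19.2)/(85.6 − 20.0) = 3.1667/65.6000 = 0.04827 mph/ft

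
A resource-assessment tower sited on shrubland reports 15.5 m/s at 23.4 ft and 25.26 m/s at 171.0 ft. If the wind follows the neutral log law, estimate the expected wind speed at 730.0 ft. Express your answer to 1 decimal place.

Log law: V ∝ ln(z/z₀). From the pair, with r = V₁/V₂ = 0.61362,
ln z₀ = (ln z₁ − r·ln z₂)/(1 − r) = (3.1527 − 0.61362×5.1417)/0.38638 = -0.0059 → z₀ = 0.9941 ft
V₃ = V₁ · ln(z₃/z₀)/ln(z₁/z₀) = 15.5 × 6.5990/3.1586 = 32.3822 m/s

32.4 m/s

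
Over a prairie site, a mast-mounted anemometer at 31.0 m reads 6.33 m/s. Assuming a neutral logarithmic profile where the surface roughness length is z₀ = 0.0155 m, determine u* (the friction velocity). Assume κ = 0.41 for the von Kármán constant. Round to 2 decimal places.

u* ≈ 0.34 m/s

Log law: V(z) = (u*/κ) · ln(z/z₀) ⇒ u* = κ · V / ln(z/z₀)
u* = 0.41 × 6.33 / ln(31.0/0.0155) = 0.41 × 6.33 / 7.6009
   = 2.5953 / 7.6009 = 0.3414 m/s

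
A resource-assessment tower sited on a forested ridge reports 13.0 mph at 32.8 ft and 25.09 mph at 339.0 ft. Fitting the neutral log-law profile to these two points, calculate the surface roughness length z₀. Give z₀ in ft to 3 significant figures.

Log law: V(z) ∝ ln(z/z₀). With r = V₁/V₂ = 13.0/25.09 = 0.51813,
r · ln(z₂/z₀) = ln(z₁/z₀) ⇒ ln z₀ = (ln z₁ − r·ln z₂)/(1 − r)
ln z₀ = (3.49043 − 0.51813×5.82600) / 0.48187 = 0.9791
z₀ = exp(0.9791) = 2.662 ft

z₀ ≈ 2.66 ft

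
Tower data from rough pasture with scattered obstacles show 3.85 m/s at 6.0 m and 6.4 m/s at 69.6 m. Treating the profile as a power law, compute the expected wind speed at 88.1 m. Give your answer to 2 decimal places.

First find α: α = ln(V₂/V₁)/ln(z₂/z₁) = ln(6.4/3.85)/ln(69.6/6.0) = 0.50822/2.45101 = 0.2074
Extrapolate from 69.6 m to 88.1 m: V₃ = 6.4 × (88.1/69.6)^0.2074 = 6.4 × 1.0501 = 6.7206 m/s

6.72 m/s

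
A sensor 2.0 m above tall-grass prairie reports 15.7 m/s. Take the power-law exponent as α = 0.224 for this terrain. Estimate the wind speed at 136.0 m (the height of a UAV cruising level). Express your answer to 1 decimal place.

40.4 m/s

Power-law profile: V₂ = V₁ · (z₂/z₁)^α
V₂ = 15.7 × (136.0/2.0)^0.224 = 15.7 × (68.0000)^0.224
    = 15.7 × 2.5733 = 40.4000 m/s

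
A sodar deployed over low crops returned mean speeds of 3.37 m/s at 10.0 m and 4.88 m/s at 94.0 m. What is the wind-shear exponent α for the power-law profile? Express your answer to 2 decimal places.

α ≈ 0.17

Power law: V₂/V₁ = (z₂/z₁)^α ⇒ α = ln(V₂/V₁) / ln(z₂/z₁)
α = ln(4.88/3.37) / ln(94.0/10.0) = ln(1.4481) / ln(9.4000)
  = 0.37023 / 2.24071 = 0.16523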